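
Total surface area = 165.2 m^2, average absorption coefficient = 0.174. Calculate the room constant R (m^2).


Given values:
  S = 165.2 m^2, alpha = 0.174
Formula: R = S * alpha / (1 - alpha)
Numerator: 165.2 * 0.174 = 28.7448
Denominator: 1 - 0.174 = 0.826
R = 28.7448 / 0.826 = 34.8

34.8 m^2


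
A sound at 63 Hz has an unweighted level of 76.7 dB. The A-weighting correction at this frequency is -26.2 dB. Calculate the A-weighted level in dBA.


Given values:
  SPL = 76.7 dB
  A-weighting at 63 Hz = -26.2 dB
Formula: L_A = SPL + A_weight
L_A = 76.7 + (-26.2)
L_A = 50.5

50.5 dBA


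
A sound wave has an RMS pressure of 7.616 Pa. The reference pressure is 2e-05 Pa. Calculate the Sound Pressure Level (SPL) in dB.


Given values:
  p = 7.616 Pa
  p_ref = 2e-05 Pa
Formula: SPL = 20 * log10(p / p_ref)
Compute ratio: p / p_ref = 7.616 / 2e-05 = 380800
Compute log10: log10(380800) = 5.580697
Multiply: SPL = 20 * 5.580697 = 111.61

111.61 dB


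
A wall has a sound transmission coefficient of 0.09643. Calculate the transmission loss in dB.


Given values:
  tau = 0.09643
Formula: TL = 10 * log10(1 / tau)
Compute 1 / tau = 1 / 0.09643 = 10.3702
Compute log10(10.3702) = 1.015787
TL = 10 * 1.015787 = 10.16

10.16 dB


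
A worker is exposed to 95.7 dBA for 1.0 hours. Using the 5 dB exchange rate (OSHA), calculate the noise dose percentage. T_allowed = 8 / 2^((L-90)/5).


Given values:
  L = 95.7 dBA, T = 1.0 hours
Formula: T_allowed = 8 / 2^((L - 90) / 5)
Compute exponent: (95.7 - 90) / 5 = 1.14
Compute 2^(1.14) = 2.20381
T_allowed = 8 / 2.20381 = 3.630077 hours
Dose = (T / T_allowed) * 100
Dose = (1.0 / 3.630077) * 100 = 27.55

27.55 %


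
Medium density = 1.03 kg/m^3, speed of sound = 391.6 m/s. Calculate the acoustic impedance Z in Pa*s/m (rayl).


Given values:
  rho = 1.03 kg/m^3
  c = 391.6 m/s
Formula: Z = rho * c
Z = 1.03 * 391.6
Z = 403.35

403.35 rayl


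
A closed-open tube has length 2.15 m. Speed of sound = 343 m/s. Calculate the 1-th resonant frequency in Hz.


Given values:
  Tube type: closed-open, L = 2.15 m, c = 343 m/s, n = 1
Formula: f_n = (2n - 1) * c / (4 * L)
Compute 2n - 1 = 2*1 - 1 = 1
Compute 4 * L = 4 * 2.15 = 8.6
f = 1 * 343 / 8.6
f = 39.88

39.88 Hz


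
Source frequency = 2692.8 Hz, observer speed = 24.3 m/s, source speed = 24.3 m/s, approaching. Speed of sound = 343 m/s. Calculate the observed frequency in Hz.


Given values:
  f_s = 2692.8 Hz, v_o = 24.3 m/s, v_s = 24.3 m/s
  Direction: approaching
Formula: f_o = f_s * (c + v_o) / (c - v_s)
Numerator: c + v_o = 343 + 24.3 = 367.3
Denominator: c - v_s = 343 - 24.3 = 318.7
f_o = 2692.8 * 367.3 / 318.7 = 3103.44

3103.44 Hz


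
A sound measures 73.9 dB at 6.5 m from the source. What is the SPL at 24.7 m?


Given values:
  SPL1 = 73.9 dB, r1 = 6.5 m, r2 = 24.7 m
Formula: SPL2 = SPL1 - 20 * log10(r2 / r1)
Compute ratio: r2 / r1 = 24.7 / 6.5 = 3.8
Compute log10: log10(3.8) = 0.579784
Compute drop: 20 * 0.579784 = 11.5957
SPL2 = 73.9 - 11.5957 = 62.3

62.3 dB


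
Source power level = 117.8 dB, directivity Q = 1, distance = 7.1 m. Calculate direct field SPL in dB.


Given values:
  Lw = 117.8 dB, Q = 1, r = 7.1 m
Formula: SPL = Lw + 10 * log10(Q / (4 * pi * r^2))
Compute 4 * pi * r^2 = 4 * pi * 7.1^2 = 633.4707
Compute Q / denom = 1 / 633.4707 = 0.0015786
Compute 10 * log10(0.0015786) = -28.0173
SPL = 117.8 + (-28.0173) = 89.78

89.78 dB


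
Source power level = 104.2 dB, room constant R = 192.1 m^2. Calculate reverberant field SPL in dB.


Given values:
  Lw = 104.2 dB, R = 192.1 m^2
Formula: SPL = Lw + 10 * log10(4 / R)
Compute 4 / R = 4 / 192.1 = 0.020822
Compute 10 * log10(0.020822) = -16.8148
SPL = 104.2 + (-16.8148) = 87.39

87.39 dB


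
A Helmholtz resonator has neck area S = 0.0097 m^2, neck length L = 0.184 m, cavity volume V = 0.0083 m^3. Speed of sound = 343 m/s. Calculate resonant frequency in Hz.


Given values:
  S = 0.0097 m^2, L = 0.184 m, V = 0.0083 m^3, c = 343 m/s
Formula: f = (c / (2*pi)) * sqrt(S / (V * L))
Compute V * L = 0.0083 * 0.184 = 0.0015272
Compute S / (V * L) = 0.0097 / 0.0015272 = 6.3515
Compute sqrt(6.3515) = 2.520218
Compute c / (2*pi) = 343 / 6.283185 = 54.590148
f = 54.590148 * 2.520218 = 137.58

137.58 Hz


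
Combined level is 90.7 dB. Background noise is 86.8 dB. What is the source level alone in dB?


Given values:
  L_total = 90.7 dB, L_bg = 86.8 dB
Formula: L_source = 10 * log10(10^(L_total/10) - 10^(L_bg/10))
Convert to linear:
  10^(90.7/10) = 1174897554.9395
  10^(86.8/10) = 478630092.3226
Difference: 1174897554.9395 - 478630092.3226 = 696267462.6169
L_source = 10 * log10(696267462.6169) = 88.43

88.43 dB


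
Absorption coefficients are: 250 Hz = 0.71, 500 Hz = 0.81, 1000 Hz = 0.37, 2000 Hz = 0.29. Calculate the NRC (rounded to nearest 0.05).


Given values:
  a_250 = 0.71, a_500 = 0.81
  a_1000 = 0.37, a_2000 = 0.29
Formula: NRC = (a250 + a500 + a1000 + a2000) / 4
Sum = 0.71 + 0.81 + 0.37 + 0.29 = 2.18
NRC = 2.18 / 4 = 0.545
Rounded to nearest 0.05: 0.55

0.55


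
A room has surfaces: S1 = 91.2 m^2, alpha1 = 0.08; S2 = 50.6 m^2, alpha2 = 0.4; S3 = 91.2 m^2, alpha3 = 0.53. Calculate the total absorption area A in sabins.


Given surfaces:
  Surface 1: 91.2 * 0.08 = 7.296
  Surface 2: 50.6 * 0.4 = 20.24
  Surface 3: 91.2 * 0.53 = 48.336
Formula: A = sum(Si * alpha_i)
A = 7.296 + 20.24 + 48.336
A = 75.87

75.87 sabins


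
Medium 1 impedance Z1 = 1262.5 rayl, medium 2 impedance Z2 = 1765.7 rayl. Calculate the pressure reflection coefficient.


Given values:
  Z1 = 1262.5 rayl, Z2 = 1765.7 rayl
Formula: R = (Z2 - Z1) / (Z2 + Z1)
Numerator: Z2 - Z1 = 1765.7 - 1262.5 = 503.2
Denominator: Z2 + Z1 = 1765.7 + 1262.5 = 3028.2
R = 503.2 / 3028.2 = 0.1662

0.1662


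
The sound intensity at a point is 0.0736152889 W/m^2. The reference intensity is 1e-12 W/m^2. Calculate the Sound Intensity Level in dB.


Given values:
  I = 0.0736152889 W/m^2
  I_ref = 1e-12 W/m^2
Formula: SIL = 10 * log10(I / I_ref)
Compute ratio: I / I_ref = 73615288900
Compute log10: log10(73615288900) = 10.866968
Multiply: SIL = 10 * 10.866968 = 108.67

108.67 dB


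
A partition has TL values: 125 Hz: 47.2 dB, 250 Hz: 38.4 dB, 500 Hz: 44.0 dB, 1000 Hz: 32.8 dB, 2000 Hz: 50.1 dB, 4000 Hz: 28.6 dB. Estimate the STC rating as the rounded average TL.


Given TL values at each frequency:
  125 Hz: 47.2 dB
  250 Hz: 38.4 dB
  500 Hz: 44.0 dB
  1000 Hz: 32.8 dB
  2000 Hz: 50.1 dB
  4000 Hz: 28.6 dB
Formula: STC ~ round(average of TL values)
Sum = 47.2 + 38.4 + 44.0 + 32.8 + 50.1 + 28.6 = 241.1
Average = 241.1 / 6 = 40.18
Rounded: 40

40


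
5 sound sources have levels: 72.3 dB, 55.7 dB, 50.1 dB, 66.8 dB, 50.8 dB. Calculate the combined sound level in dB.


Formula: L_total = 10 * log10( sum(10^(Li/10)) )
  Source 1: 10^(72.3/10) = 16982436.5246
  Source 2: 10^(55.7/10) = 371535.2291
  Source 3: 10^(50.1/10) = 102329.2992
  Source 4: 10^(66.8/10) = 4786300.9232
  Source 5: 10^(50.8/10) = 120226.4435
Sum of linear values = 22362828.4196
L_total = 10 * log10(22362828.4196) = 73.5

73.5 dB


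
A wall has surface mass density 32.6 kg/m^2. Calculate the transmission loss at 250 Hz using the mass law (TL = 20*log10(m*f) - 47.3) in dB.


Given values:
  m = 32.6 kg/m^2, f = 250 Hz
Formula: TL = 20 * log10(m * f) - 47.3
Compute m * f = 32.6 * 250 = 8150.0
Compute log10(8150.0) = 3.911158
Compute 20 * 3.911158 = 78.2232
TL = 78.2232 - 47.3 = 30.92

30.92 dB


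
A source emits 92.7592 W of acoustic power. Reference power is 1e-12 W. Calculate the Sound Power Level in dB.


Given values:
  W = 92.7592 W
  W_ref = 1e-12 W
Formula: SWL = 10 * log10(W / W_ref)
Compute ratio: W / W_ref = 92759200000000
Compute log10: log10(92759200000000) = 13.967357
Multiply: SWL = 10 * 13.967357 = 139.67

139.67 dB


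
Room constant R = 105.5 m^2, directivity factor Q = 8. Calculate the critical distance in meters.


Given values:
  R = 105.5 m^2, Q = 8
Formula: d_c = 0.141 * sqrt(Q * R)
Compute Q * R = 8 * 105.5 = 844.0
Compute sqrt(844.0) = 29.0517
d_c = 0.141 * 29.0517 = 4.096

4.096 m


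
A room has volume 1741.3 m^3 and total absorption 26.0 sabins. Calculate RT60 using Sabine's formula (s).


Given values:
  V = 1741.3 m^3
  A = 26.0 sabins
Formula: RT60 = 0.161 * V / A
Numerator: 0.161 * 1741.3 = 280.3493
RT60 = 280.3493 / 26.0 = 10.783

10.783 s


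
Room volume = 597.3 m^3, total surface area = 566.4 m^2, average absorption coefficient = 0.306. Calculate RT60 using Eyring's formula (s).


Given values:
  V = 597.3 m^3, S = 566.4 m^2, alpha = 0.306
Formula: RT60 = 0.161 * V / (-S * ln(1 - alpha))
Compute ln(1 - 0.306) = ln(0.694) = -0.365283
Denominator: -566.4 * -0.365283 = 206.8963
Numerator: 0.161 * 597.3 = 96.1653
RT60 = 96.1653 / 206.8963 = 0.465

0.465 s


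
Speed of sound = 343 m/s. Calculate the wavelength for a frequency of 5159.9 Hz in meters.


Given values:
  c = 343 m/s, f = 5159.9 Hz
Formula: lambda = c / f
lambda = 343 / 5159.9
lambda = 0.0665

0.0665 m


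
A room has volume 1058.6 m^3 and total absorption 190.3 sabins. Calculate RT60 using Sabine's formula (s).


Given values:
  V = 1058.6 m^3
  A = 190.3 sabins
Formula: RT60 = 0.161 * V / A
Numerator: 0.161 * 1058.6 = 170.4346
RT60 = 170.4346 / 190.3 = 0.896

0.896 s


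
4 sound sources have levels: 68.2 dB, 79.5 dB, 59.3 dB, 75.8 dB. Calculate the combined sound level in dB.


Formula: L_total = 10 * log10( sum(10^(Li/10)) )
  Source 1: 10^(68.2/10) = 6606934.4801
  Source 2: 10^(79.5/10) = 89125093.8134
  Source 3: 10^(59.3/10) = 851138.0382
  Source 4: 10^(75.8/10) = 38018939.6321
Sum of linear values = 134602105.9638
L_total = 10 * log10(134602105.9638) = 81.29

81.29 dB


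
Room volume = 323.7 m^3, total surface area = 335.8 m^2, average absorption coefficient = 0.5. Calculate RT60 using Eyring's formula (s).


Given values:
  V = 323.7 m^3, S = 335.8 m^2, alpha = 0.5
Formula: RT60 = 0.161 * V / (-S * ln(1 - alpha))
Compute ln(1 - 0.5) = ln(0.5) = -0.693147
Denominator: -335.8 * -0.693147 = 232.7588
Numerator: 0.161 * 323.7 = 52.1157
RT60 = 52.1157 / 232.7588 = 0.224

0.224 s


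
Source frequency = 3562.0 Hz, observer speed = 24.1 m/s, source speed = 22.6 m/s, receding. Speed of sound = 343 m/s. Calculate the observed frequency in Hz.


Given values:
  f_s = 3562.0 Hz, v_o = 24.1 m/s, v_s = 22.6 m/s
  Direction: receding
Formula: f_o = f_s * (c - v_o) / (c + v_s)
Numerator: c - v_o = 343 - 24.1 = 318.9
Denominator: c + v_s = 343 + 22.6 = 365.6
f_o = 3562.0 * 318.9 / 365.6 = 3107.01

3107.01 Hz


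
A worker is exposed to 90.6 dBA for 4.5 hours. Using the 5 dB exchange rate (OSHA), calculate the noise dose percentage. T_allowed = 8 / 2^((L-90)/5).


Given values:
  L = 90.6 dBA, T = 4.5 hours
Formula: T_allowed = 8 / 2^((L - 90) / 5)
Compute exponent: (90.6 - 90) / 5 = 0.12
Compute 2^(0.12) = 1.086735
T_allowed = 8 / 1.086735 = 7.3615 hours
Dose = (T / T_allowed) * 100
Dose = (4.5 / 7.3615) * 100 = 61.13

61.13 %


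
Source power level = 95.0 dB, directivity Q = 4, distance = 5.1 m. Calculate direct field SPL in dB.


Given values:
  Lw = 95.0 dB, Q = 4, r = 5.1 m
Formula: SPL = Lw + 10 * log10(Q / (4 * pi * r^2))
Compute 4 * pi * r^2 = 4 * pi * 5.1^2 = 326.8513
Compute Q / denom = 4 / 326.8513 = 0.01223798
Compute 10 * log10(0.01223798) = -19.1229
SPL = 95.0 + (-19.1229) = 75.88

75.88 dB


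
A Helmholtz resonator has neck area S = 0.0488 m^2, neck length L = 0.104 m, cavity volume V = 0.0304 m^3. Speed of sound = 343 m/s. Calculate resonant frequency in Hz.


Given values:
  S = 0.0488 m^2, L = 0.104 m, V = 0.0304 m^3, c = 343 m/s
Formula: f = (c / (2*pi)) * sqrt(S / (V * L))
Compute V * L = 0.0304 * 0.104 = 0.0031616
Compute S / (V * L) = 0.0488 / 0.0031616 = 15.4352
Compute sqrt(15.4352) = 3.928766
Compute c / (2*pi) = 343 / 6.283185 = 54.590148
f = 54.590148 * 3.928766 = 214.47

214.47 Hz


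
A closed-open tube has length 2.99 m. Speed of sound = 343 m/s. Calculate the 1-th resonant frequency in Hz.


Given values:
  Tube type: closed-open, L = 2.99 m, c = 343 m/s, n = 1
Formula: f_n = (2n - 1) * c / (4 * L)
Compute 2n - 1 = 2*1 - 1 = 1
Compute 4 * L = 4 * 2.99 = 11.96
f = 1 * 343 / 11.96
f = 28.68

28.68 Hz


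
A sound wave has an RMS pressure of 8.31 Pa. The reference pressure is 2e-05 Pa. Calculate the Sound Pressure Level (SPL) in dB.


Given values:
  p = 8.31 Pa
  p_ref = 2e-05 Pa
Formula: SPL = 20 * log10(p / p_ref)
Compute ratio: p / p_ref = 8.31 / 2e-05 = 415500
Compute log10: log10(415500) = 5.618571
Multiply: SPL = 20 * 5.618571 = 112.37

112.37 dB


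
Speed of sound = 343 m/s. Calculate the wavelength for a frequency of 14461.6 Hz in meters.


Given values:
  c = 343 m/s, f = 14461.6 Hz
Formula: lambda = c / f
lambda = 343 / 14461.6
lambda = 0.0237

0.0237 m


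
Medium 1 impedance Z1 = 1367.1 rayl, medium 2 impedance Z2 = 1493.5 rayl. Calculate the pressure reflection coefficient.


Given values:
  Z1 = 1367.1 rayl, Z2 = 1493.5 rayl
Formula: R = (Z2 - Z1) / (Z2 + Z1)
Numerator: Z2 - Z1 = 1493.5 - 1367.1 = 126.4
Denominator: Z2 + Z1 = 1493.5 + 1367.1 = 2860.6
R = 126.4 / 2860.6 = 0.0442

0.0442


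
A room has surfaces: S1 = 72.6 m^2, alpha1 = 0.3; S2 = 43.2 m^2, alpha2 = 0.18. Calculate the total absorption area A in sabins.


Given surfaces:
  Surface 1: 72.6 * 0.3 = 21.78
  Surface 2: 43.2 * 0.18 = 7.776
Formula: A = sum(Si * alpha_i)
A = 21.78 + 7.776
A = 29.56

29.56 sabins


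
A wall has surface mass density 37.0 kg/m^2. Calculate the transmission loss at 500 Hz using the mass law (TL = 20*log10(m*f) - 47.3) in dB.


Given values:
  m = 37.0 kg/m^2, f = 500 Hz
Formula: TL = 20 * log10(m * f) - 47.3
Compute m * f = 37.0 * 500 = 18500.0
Compute log10(18500.0) = 4.267172
Compute 20 * 4.267172 = 85.3434
TL = 85.3434 - 47.3 = 38.04

38.04 dB


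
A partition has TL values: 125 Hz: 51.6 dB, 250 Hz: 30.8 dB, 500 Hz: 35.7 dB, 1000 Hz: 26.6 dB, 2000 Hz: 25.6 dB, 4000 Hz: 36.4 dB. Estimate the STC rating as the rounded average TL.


Given TL values at each frequency:
  125 Hz: 51.6 dB
  250 Hz: 30.8 dB
  500 Hz: 35.7 dB
  1000 Hz: 26.6 dB
  2000 Hz: 25.6 dB
  4000 Hz: 36.4 dB
Formula: STC ~ round(average of TL values)
Sum = 51.6 + 30.8 + 35.7 + 26.6 + 25.6 + 36.4 = 206.7
Average = 206.7 / 6 = 34.45
Rounded: 34

34


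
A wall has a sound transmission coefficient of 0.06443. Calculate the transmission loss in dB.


Given values:
  tau = 0.06443
Formula: TL = 10 * log10(1 / tau)
Compute 1 / tau = 1 / 0.06443 = 15.5207
Compute log10(15.5207) = 1.190911
TL = 10 * 1.190911 = 11.91

11.91 dB


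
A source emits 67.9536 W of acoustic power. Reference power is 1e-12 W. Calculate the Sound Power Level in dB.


Given values:
  W = 67.9536 W
  W_ref = 1e-12 W
Formula: SWL = 10 * log10(W / W_ref)
Compute ratio: W / W_ref = 67953600000000
Compute log10: log10(67953600000000) = 13.832212
Multiply: SWL = 10 * 13.832212 = 138.32

138.32 dB


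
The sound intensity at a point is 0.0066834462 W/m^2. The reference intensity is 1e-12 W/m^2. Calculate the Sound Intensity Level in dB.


Given values:
  I = 0.0066834462 W/m^2
  I_ref = 1e-12 W/m^2
Formula: SIL = 10 * log10(I / I_ref)
Compute ratio: I / I_ref = 6683446200
Compute log10: log10(6683446200) = 9.825
Multiply: SIL = 10 * 9.825 = 98.25

98.25 dB


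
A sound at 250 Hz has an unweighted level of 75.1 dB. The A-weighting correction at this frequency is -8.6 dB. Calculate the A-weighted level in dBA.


Given values:
  SPL = 75.1 dB
  A-weighting at 250 Hz = -8.6 dB
Formula: L_A = SPL + A_weight
L_A = 75.1 + (-8.6)
L_A = 66.5

66.5 dBA


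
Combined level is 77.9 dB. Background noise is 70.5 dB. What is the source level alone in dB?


Given values:
  L_total = 77.9 dB, L_bg = 70.5 dB
Formula: L_source = 10 * log10(10^(L_total/10) - 10^(L_bg/10))
Convert to linear:
  10^(77.9/10) = 61659500.1861
  10^(70.5/10) = 11220184.543
Difference: 61659500.1861 - 11220184.543 = 50439315.6431
L_source = 10 * log10(50439315.6431) = 77.03

77.03 dB


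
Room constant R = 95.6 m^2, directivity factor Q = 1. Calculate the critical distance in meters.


Given values:
  R = 95.6 m^2, Q = 1
Formula: d_c = 0.141 * sqrt(Q * R)
Compute Q * R = 1 * 95.6 = 95.6
Compute sqrt(95.6) = 9.7775
d_c = 0.141 * 9.7775 = 1.379

1.379 m


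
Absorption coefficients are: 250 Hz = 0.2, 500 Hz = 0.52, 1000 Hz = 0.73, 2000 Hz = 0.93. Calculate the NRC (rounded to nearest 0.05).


Given values:
  a_250 = 0.2, a_500 = 0.52
  a_1000 = 0.73, a_2000 = 0.93
Formula: NRC = (a250 + a500 + a1000 + a2000) / 4
Sum = 0.2 + 0.52 + 0.73 + 0.93 = 2.38
NRC = 2.38 / 4 = 0.595
Rounded to nearest 0.05: 0.6

0.6


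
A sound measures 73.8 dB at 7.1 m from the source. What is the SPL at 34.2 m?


Given values:
  SPL1 = 73.8 dB, r1 = 7.1 m, r2 = 34.2 m
Formula: SPL2 = SPL1 - 20 * log10(r2 / r1)
Compute ratio: r2 / r1 = 34.2 / 7.1 = 4.8169
Compute log10: log10(4.8169) = 0.682768
Compute drop: 20 * 0.682768 = 13.6554
SPL2 = 73.8 - 13.6554 = 60.14

60.14 dB


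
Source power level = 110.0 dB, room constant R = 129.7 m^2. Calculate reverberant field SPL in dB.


Given values:
  Lw = 110.0 dB, R = 129.7 m^2
Formula: SPL = Lw + 10 * log10(4 / R)
Compute 4 / R = 4 / 129.7 = 0.03084
Compute 10 * log10(0.03084) = -15.1089
SPL = 110.0 + (-15.1089) = 94.89

94.89 dB


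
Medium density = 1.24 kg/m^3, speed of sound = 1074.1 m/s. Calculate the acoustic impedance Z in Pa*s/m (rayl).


Given values:
  rho = 1.24 kg/m^3
  c = 1074.1 m/s
Formula: Z = rho * c
Z = 1.24 * 1074.1
Z = 1331.88

1331.88 rayl


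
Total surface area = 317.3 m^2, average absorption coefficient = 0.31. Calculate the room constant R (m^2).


Given values:
  S = 317.3 m^2, alpha = 0.31
Formula: R = S * alpha / (1 - alpha)
Numerator: 317.3 * 0.31 = 98.363
Denominator: 1 - 0.31 = 0.69
R = 98.363 / 0.69 = 142.56

142.56 m^2


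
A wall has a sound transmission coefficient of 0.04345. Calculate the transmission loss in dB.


Given values:
  tau = 0.04345
Formula: TL = 10 * log10(1 / tau)
Compute 1 / tau = 1 / 0.04345 = 23.015
Compute log10(23.015) = 1.362011
TL = 10 * 1.362011 = 13.62

13.62 dB


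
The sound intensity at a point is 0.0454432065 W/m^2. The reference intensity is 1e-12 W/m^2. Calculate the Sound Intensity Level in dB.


Given values:
  I = 0.0454432065 W/m^2
  I_ref = 1e-12 W/m^2
Formula: SIL = 10 * log10(I / I_ref)
Compute ratio: I / I_ref = 45443206500
Compute log10: log10(45443206500) = 10.657469
Multiply: SIL = 10 * 10.657469 = 106.57

106.57 dB


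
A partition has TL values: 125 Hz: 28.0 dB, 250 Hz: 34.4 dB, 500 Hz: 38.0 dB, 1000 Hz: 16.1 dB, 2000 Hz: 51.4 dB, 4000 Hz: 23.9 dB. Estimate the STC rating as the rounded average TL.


Given TL values at each frequency:
  125 Hz: 28.0 dB
  250 Hz: 34.4 dB
  500 Hz: 38.0 dB
  1000 Hz: 16.1 dB
  2000 Hz: 51.4 dB
  4000 Hz: 23.9 dB
Formula: STC ~ round(average of TL values)
Sum = 28.0 + 34.4 + 38.0 + 16.1 + 51.4 + 23.9 = 191.8
Average = 191.8 / 6 = 31.97
Rounded: 32

32


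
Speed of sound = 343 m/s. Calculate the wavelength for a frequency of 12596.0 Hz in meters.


Given values:
  c = 343 m/s, f = 12596.0 Hz
Formula: lambda = c / f
lambda = 343 / 12596.0
lambda = 0.0272

0.0272 m


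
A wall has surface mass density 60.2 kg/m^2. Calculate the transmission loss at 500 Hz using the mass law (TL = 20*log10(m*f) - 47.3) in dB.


Given values:
  m = 60.2 kg/m^2, f = 500 Hz
Formula: TL = 20 * log10(m * f) - 47.3
Compute m * f = 60.2 * 500 = 30100.0
Compute log10(30100.0) = 4.478566
Compute 20 * 4.478566 = 89.5713
TL = 89.5713 - 47.3 = 42.27

42.27 dB


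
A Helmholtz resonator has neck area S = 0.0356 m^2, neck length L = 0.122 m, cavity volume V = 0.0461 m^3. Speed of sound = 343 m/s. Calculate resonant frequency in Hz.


Given values:
  S = 0.0356 m^2, L = 0.122 m, V = 0.0461 m^3, c = 343 m/s
Formula: f = (c / (2*pi)) * sqrt(S / (V * L))
Compute V * L = 0.0461 * 0.122 = 0.0056242
Compute S / (V * L) = 0.0356 / 0.0056242 = 6.3298
Compute sqrt(6.3298) = 2.515909
Compute c / (2*pi) = 343 / 6.283185 = 54.590148
f = 54.590148 * 2.515909 = 137.34

137.34 Hz


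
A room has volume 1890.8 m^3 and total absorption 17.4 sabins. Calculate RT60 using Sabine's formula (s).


Given values:
  V = 1890.8 m^3
  A = 17.4 sabins
Formula: RT60 = 0.161 * V / A
Numerator: 0.161 * 1890.8 = 304.4188
RT60 = 304.4188 / 17.4 = 17.495

17.495 s


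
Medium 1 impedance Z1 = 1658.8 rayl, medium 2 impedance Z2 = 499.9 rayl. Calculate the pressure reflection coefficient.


Given values:
  Z1 = 1658.8 rayl, Z2 = 499.9 rayl
Formula: R = (Z2 - Z1) / (Z2 + Z1)
Numerator: Z2 - Z1 = 499.9 - 1658.8 = -1158.9
Denominator: Z2 + Z1 = 499.9 + 1658.8 = 2158.7
R = -1158.9 / 2158.7 = -0.5369

-0.5369


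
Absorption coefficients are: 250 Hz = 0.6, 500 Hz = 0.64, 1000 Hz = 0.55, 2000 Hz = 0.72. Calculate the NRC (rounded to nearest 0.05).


Given values:
  a_250 = 0.6, a_500 = 0.64
  a_1000 = 0.55, a_2000 = 0.72
Formula: NRC = (a250 + a500 + a1000 + a2000) / 4
Sum = 0.6 + 0.64 + 0.55 + 0.72 = 2.51
NRC = 2.51 / 4 = 0.6275
Rounded to nearest 0.05: 0.65

0.65


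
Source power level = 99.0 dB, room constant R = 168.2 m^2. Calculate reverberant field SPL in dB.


Given values:
  Lw = 99.0 dB, R = 168.2 m^2
Formula: SPL = Lw + 10 * log10(4 / R)
Compute 4 / R = 4 / 168.2 = 0.023781
Compute 10 * log10(0.023781) = -16.2377
SPL = 99.0 + (-16.2377) = 82.76

82.76 dB


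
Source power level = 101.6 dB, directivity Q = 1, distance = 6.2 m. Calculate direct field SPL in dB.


Given values:
  Lw = 101.6 dB, Q = 1, r = 6.2 m
Formula: SPL = Lw + 10 * log10(Q / (4 * pi * r^2))
Compute 4 * pi * r^2 = 4 * pi * 6.2^2 = 483.0513
Compute Q / denom = 1 / 483.0513 = 0.00207017
Compute 10 * log10(0.00207017) = -26.8399
SPL = 101.6 + (-26.8399) = 74.76

74.76 dB


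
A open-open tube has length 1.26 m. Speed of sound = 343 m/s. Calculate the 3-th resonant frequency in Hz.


Given values:
  Tube type: open-open, L = 1.26 m, c = 343 m/s, n = 3
Formula: f_n = n * c / (2 * L)
Compute 2 * L = 2 * 1.26 = 2.52
f = 3 * 343 / 2.52
f = 408.33

408.33 Hz


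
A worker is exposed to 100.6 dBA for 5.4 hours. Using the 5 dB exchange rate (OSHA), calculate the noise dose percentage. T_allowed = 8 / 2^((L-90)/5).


Given values:
  L = 100.6 dBA, T = 5.4 hours
Formula: T_allowed = 8 / 2^((L - 90) / 5)
Compute exponent: (100.6 - 90) / 5 = 2.12
Compute 2^(2.12) = 4.346939
T_allowed = 8 / 4.346939 = 1.840375 hours
Dose = (T / T_allowed) * 100
Dose = (5.4 / 1.840375) * 100 = 293.42

293.42 %


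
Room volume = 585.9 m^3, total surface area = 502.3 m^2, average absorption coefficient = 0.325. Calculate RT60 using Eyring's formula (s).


Given values:
  V = 585.9 m^3, S = 502.3 m^2, alpha = 0.325
Formula: RT60 = 0.161 * V / (-S * ln(1 - alpha))
Compute ln(1 - 0.325) = ln(0.675) = -0.393043
Denominator: -502.3 * -0.393043 = 197.4255
Numerator: 0.161 * 585.9 = 94.3299
RT60 = 94.3299 / 197.4255 = 0.478

0.478 s


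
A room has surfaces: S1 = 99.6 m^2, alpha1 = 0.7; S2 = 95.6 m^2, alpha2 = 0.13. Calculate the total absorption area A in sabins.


Given surfaces:
  Surface 1: 99.6 * 0.7 = 69.72
  Surface 2: 95.6 * 0.13 = 12.428
Formula: A = sum(Si * alpha_i)
A = 69.72 + 12.428
A = 82.15

82.15 sabins


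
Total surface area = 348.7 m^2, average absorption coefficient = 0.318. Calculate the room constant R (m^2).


Given values:
  S = 348.7 m^2, alpha = 0.318
Formula: R = S * alpha / (1 - alpha)
Numerator: 348.7 * 0.318 = 110.8866
Denominator: 1 - 0.318 = 0.682
R = 110.8866 / 0.682 = 162.59

162.59 m^2


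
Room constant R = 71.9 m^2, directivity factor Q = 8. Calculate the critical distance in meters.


Given values:
  R = 71.9 m^2, Q = 8
Formula: d_c = 0.141 * sqrt(Q * R)
Compute Q * R = 8 * 71.9 = 575.2
Compute sqrt(575.2) = 23.9833
d_c = 0.141 * 23.9833 = 3.382

3.382 m


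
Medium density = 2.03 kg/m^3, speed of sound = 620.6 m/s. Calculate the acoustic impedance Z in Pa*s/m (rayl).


Given values:
  rho = 2.03 kg/m^3
  c = 620.6 m/s
Formula: Z = rho * c
Z = 2.03 * 620.6
Z = 1259.82

1259.82 rayl


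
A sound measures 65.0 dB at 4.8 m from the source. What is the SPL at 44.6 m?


Given values:
  SPL1 = 65.0 dB, r1 = 4.8 m, r2 = 44.6 m
Formula: SPL2 = SPL1 - 20 * log10(r2 / r1)
Compute ratio: r2 / r1 = 44.6 / 4.8 = 9.2917
Compute log10: log10(9.2917) = 0.968095
Compute drop: 20 * 0.968095 = 19.3619
SPL2 = 65.0 - 19.3619 = 45.64

45.64 dB


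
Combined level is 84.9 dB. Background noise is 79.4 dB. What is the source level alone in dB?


Given values:
  L_total = 84.9 dB, L_bg = 79.4 dB
Formula: L_source = 10 * log10(10^(L_total/10) - 10^(L_bg/10))
Convert to linear:
  10^(84.9/10) = 309029543.2514
  10^(79.4/10) = 87096358.9956
Difference: 309029543.2514 - 87096358.9956 = 221933184.2558
L_source = 10 * log10(221933184.2558) = 83.46

83.46 dB


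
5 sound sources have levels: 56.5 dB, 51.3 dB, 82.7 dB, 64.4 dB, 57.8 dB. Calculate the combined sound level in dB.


Formula: L_total = 10 * log10( sum(10^(Li/10)) )
  Source 1: 10^(56.5/10) = 446683.5922
  Source 2: 10^(51.3/10) = 134896.2883
  Source 3: 10^(82.7/10) = 186208713.6663
  Source 4: 10^(64.4/10) = 2754228.7033
  Source 5: 10^(57.8/10) = 602559.5861
Sum of linear values = 190147081.8362
L_total = 10 * log10(190147081.8362) = 82.79

82.79 dB


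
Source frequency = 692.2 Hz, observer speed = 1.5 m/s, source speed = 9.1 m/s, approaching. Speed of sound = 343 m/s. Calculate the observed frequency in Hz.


Given values:
  f_s = 692.2 Hz, v_o = 1.5 m/s, v_s = 9.1 m/s
  Direction: approaching
Formula: f_o = f_s * (c + v_o) / (c - v_s)
Numerator: c + v_o = 343 + 1.5 = 344.5
Denominator: c - v_s = 343 - 9.1 = 333.9
f_o = 692.2 * 344.5 / 333.9 = 714.17

714.17 Hz


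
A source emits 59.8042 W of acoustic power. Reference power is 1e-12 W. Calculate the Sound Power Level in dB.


Given values:
  W = 59.8042 W
  W_ref = 1e-12 W
Formula: SWL = 10 * log10(W / W_ref)
Compute ratio: W / W_ref = 59804200000000
Compute log10: log10(59804200000000) = 13.776732
Multiply: SWL = 10 * 13.776732 = 137.77

137.77 dB


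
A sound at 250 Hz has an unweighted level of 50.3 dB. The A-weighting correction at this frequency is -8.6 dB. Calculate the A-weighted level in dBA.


Given values:
  SPL = 50.3 dB
  A-weighting at 250 Hz = -8.6 dB
Formula: L_A = SPL + A_weight
L_A = 50.3 + (-8.6)
L_A = 41.7

41.7 dBA


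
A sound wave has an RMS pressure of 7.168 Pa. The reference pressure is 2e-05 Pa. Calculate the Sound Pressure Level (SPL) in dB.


Given values:
  p = 7.168 Pa
  p_ref = 2e-05 Pa
Formula: SPL = 20 * log10(p / p_ref)
Compute ratio: p / p_ref = 7.168 / 2e-05 = 358400
Compute log10: log10(358400) = 5.554368
Multiply: SPL = 20 * 5.554368 = 111.09

111.09 dB


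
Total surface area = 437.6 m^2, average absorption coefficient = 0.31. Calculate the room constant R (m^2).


Given values:
  S = 437.6 m^2, alpha = 0.31
Formula: R = S * alpha / (1 - alpha)
Numerator: 437.6 * 0.31 = 135.656
Denominator: 1 - 0.31 = 0.69
R = 135.656 / 0.69 = 196.6

196.6 m^2


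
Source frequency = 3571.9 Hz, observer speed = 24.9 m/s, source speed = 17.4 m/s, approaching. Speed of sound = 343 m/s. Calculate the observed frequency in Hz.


Given values:
  f_s = 3571.9 Hz, v_o = 24.9 m/s, v_s = 17.4 m/s
  Direction: approaching
Formula: f_o = f_s * (c + v_o) / (c - v_s)
Numerator: c + v_o = 343 + 24.9 = 367.9
Denominator: c - v_s = 343 - 17.4 = 325.6
f_o = 3571.9 * 367.9 / 325.6 = 4035.94

4035.94 Hz


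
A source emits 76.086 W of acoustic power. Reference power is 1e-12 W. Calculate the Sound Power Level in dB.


Given values:
  W = 76.086 W
  W_ref = 1e-12 W
Formula: SWL = 10 * log10(W / W_ref)
Compute ratio: W / W_ref = 76086000000000
Compute log10: log10(76086000000000) = 13.881305
Multiply: SWL = 10 * 13.881305 = 138.81

138.81 dB


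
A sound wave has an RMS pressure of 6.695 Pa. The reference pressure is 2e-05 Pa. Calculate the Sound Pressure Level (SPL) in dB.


Given values:
  p = 6.695 Pa
  p_ref = 2e-05 Pa
Formula: SPL = 20 * log10(p / p_ref)
Compute ratio: p / p_ref = 6.695 / 2e-05 = 334750
Compute log10: log10(334750) = 5.524721
Multiply: SPL = 20 * 5.524721 = 110.49

110.49 dB


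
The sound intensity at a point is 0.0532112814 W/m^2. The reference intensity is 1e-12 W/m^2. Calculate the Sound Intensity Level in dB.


Given values:
  I = 0.0532112814 W/m^2
  I_ref = 1e-12 W/m^2
Formula: SIL = 10 * log10(I / I_ref)
Compute ratio: I / I_ref = 53211281400
Compute log10: log10(53211281400) = 10.726004
Multiply: SIL = 10 * 10.726004 = 107.26

107.26 dB


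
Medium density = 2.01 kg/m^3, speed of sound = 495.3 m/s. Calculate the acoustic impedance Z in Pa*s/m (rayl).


Given values:
  rho = 2.01 kg/m^3
  c = 495.3 m/s
Formula: Z = rho * c
Z = 2.01 * 495.3
Z = 995.55

995.55 rayl


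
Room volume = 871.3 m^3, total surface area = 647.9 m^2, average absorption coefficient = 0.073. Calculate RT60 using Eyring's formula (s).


Given values:
  V = 871.3 m^3, S = 647.9 m^2, alpha = 0.073
Formula: RT60 = 0.161 * V / (-S * ln(1 - alpha))
Compute ln(1 - 0.073) = ln(0.927) = -0.075802
Denominator: -647.9 * -0.075802 = 49.1121
Numerator: 0.161 * 871.3 = 140.2793
RT60 = 140.2793 / 49.1121 = 2.856

2.856 s


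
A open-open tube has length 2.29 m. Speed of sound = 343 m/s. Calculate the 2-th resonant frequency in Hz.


Given values:
  Tube type: open-open, L = 2.29 m, c = 343 m/s, n = 2
Formula: f_n = n * c / (2 * L)
Compute 2 * L = 2 * 2.29 = 4.58
f = 2 * 343 / 4.58
f = 149.78

149.78 Hz


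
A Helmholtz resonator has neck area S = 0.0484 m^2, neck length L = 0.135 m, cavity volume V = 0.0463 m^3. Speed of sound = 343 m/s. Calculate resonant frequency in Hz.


Given values:
  S = 0.0484 m^2, L = 0.135 m, V = 0.0463 m^3, c = 343 m/s
Formula: f = (c / (2*pi)) * sqrt(S / (V * L))
Compute V * L = 0.0463 * 0.135 = 0.0062505
Compute S / (V * L) = 0.0484 / 0.0062505 = 7.7434
Compute sqrt(7.7434) = 2.782697
Compute c / (2*pi) = 343 / 6.283185 = 54.590148
f = 54.590148 * 2.782697 = 151.91

151.91 Hz


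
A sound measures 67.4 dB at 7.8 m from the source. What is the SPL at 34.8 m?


Given values:
  SPL1 = 67.4 dB, r1 = 7.8 m, r2 = 34.8 m
Formula: SPL2 = SPL1 - 20 * log10(r2 / r1)
Compute ratio: r2 / r1 = 34.8 / 7.8 = 4.4615
Compute log10: log10(4.4615) = 0.649481
Compute drop: 20 * 0.649481 = 12.9896
SPL2 = 67.4 - 12.9896 = 54.41

54.41 dB


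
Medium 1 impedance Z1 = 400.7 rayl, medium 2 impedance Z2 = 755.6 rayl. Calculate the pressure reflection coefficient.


Given values:
  Z1 = 400.7 rayl, Z2 = 755.6 rayl
Formula: R = (Z2 - Z1) / (Z2 + Z1)
Numerator: Z2 - Z1 = 755.6 - 400.7 = 354.9
Denominator: Z2 + Z1 = 755.6 + 400.7 = 1156.3
R = 354.9 / 1156.3 = 0.3069

0.3069


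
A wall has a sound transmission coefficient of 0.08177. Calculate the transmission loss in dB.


Given values:
  tau = 0.08177
Formula: TL = 10 * log10(1 / tau)
Compute 1 / tau = 1 / 0.08177 = 12.2294
Compute log10(12.2294) = 1.087405
TL = 10 * 1.087405 = 10.87

10.87 dB


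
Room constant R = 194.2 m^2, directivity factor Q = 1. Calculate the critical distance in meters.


Given values:
  R = 194.2 m^2, Q = 1
Formula: d_c = 0.141 * sqrt(Q * R)
Compute Q * R = 1 * 194.2 = 194.2
Compute sqrt(194.2) = 13.9356
d_c = 0.141 * 13.9356 = 1.965

1.965 m


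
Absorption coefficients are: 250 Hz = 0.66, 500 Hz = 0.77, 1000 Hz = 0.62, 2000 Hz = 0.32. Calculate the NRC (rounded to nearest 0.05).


Given values:
  a_250 = 0.66, a_500 = 0.77
  a_1000 = 0.62, a_2000 = 0.32
Formula: NRC = (a250 + a500 + a1000 + a2000) / 4
Sum = 0.66 + 0.77 + 0.62 + 0.32 = 2.37
NRC = 2.37 / 4 = 0.5925
Rounded to nearest 0.05: 0.6

0.6


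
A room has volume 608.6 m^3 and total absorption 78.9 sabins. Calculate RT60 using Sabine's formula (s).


Given values:
  V = 608.6 m^3
  A = 78.9 sabins
Formula: RT60 = 0.161 * V / A
Numerator: 0.161 * 608.6 = 97.9846
RT60 = 97.9846 / 78.9 = 1.242

1.242 s


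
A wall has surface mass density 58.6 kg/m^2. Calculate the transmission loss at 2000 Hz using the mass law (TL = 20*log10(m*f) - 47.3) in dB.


Given values:
  m = 58.6 kg/m^2, f = 2000 Hz
Formula: TL = 20 * log10(m * f) - 47.3
Compute m * f = 58.6 * 2000 = 117200.0
Compute log10(117200.0) = 5.068928
Compute 20 * 5.068928 = 101.3786
TL = 101.3786 - 47.3 = 54.08

54.08 dB


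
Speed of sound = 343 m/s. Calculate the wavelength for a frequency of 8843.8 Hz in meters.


Given values:
  c = 343 m/s, f = 8843.8 Hz
Formula: lambda = c / f
lambda = 343 / 8843.8
lambda = 0.0388

0.0388 m


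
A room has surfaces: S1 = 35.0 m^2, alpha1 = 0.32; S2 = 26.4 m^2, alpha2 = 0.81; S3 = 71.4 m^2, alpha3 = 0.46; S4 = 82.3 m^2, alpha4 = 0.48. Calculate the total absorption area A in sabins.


Given surfaces:
  Surface 1: 35.0 * 0.32 = 11.2
  Surface 2: 26.4 * 0.81 = 21.384
  Surface 3: 71.4 * 0.46 = 32.844
  Surface 4: 82.3 * 0.48 = 39.504
Formula: A = sum(Si * alpha_i)
A = 11.2 + 21.384 + 32.844 + 39.504
A = 104.93

104.93 sabins


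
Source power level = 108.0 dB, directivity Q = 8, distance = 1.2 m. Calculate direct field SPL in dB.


Given values:
  Lw = 108.0 dB, Q = 8, r = 1.2 m
Formula: SPL = Lw + 10 * log10(Q / (4 * pi * r^2))
Compute 4 * pi * r^2 = 4 * pi * 1.2^2 = 18.0956
Compute Q / denom = 8 / 18.0956 = 0.44209642
Compute 10 * log10(0.44209642) = -3.5448
SPL = 108.0 + (-3.5448) = 104.46

104.46 dB


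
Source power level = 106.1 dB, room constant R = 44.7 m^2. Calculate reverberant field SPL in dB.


Given values:
  Lw = 106.1 dB, R = 44.7 m^2
Formula: SPL = Lw + 10 * log10(4 / R)
Compute 4 / R = 4 / 44.7 = 0.089485
Compute 10 * log10(0.089485) = -10.4825
SPL = 106.1 + (-10.4825) = 95.62

95.62 dB


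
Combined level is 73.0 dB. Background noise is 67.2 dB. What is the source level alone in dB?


Given values:
  L_total = 73.0 dB, L_bg = 67.2 dB
Formula: L_source = 10 * log10(10^(L_total/10) - 10^(L_bg/10))
Convert to linear:
  10^(73.0/10) = 19952623.1497
  10^(67.2/10) = 5248074.6025
Difference: 19952623.1497 - 5248074.6025 = 14704548.5472
L_source = 10 * log10(14704548.5472) = 71.67

71.67 dB


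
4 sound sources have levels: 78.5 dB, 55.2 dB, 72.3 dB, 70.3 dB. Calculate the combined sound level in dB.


Formula: L_total = 10 * log10( sum(10^(Li/10)) )
  Source 1: 10^(78.5/10) = 70794578.4384
  Source 2: 10^(55.2/10) = 331131.1215
  Source 3: 10^(72.3/10) = 16982436.5246
  Source 4: 10^(70.3/10) = 10715193.0524
Sum of linear values = 98823339.1369
L_total = 10 * log10(98823339.1369) = 79.95

79.95 dB


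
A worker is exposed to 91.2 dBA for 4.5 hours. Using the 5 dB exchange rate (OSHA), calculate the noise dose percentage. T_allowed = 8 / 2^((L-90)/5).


Given values:
  L = 91.2 dBA, T = 4.5 hours
Formula: T_allowed = 8 / 2^((L - 90) / 5)
Compute exponent: (91.2 - 90) / 5 = 0.24
Compute 2^(0.24) = 1.180993
T_allowed = 8 / 1.180993 = 6.773961 hours
Dose = (T / T_allowed) * 100
Dose = (4.5 / 6.773961) * 100 = 66.43

66.43 %


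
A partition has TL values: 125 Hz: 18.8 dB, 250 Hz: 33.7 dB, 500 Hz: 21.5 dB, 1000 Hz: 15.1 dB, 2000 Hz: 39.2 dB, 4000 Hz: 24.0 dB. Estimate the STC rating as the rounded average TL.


Given TL values at each frequency:
  125 Hz: 18.8 dB
  250 Hz: 33.7 dB
  500 Hz: 21.5 dB
  1000 Hz: 15.1 dB
  2000 Hz: 39.2 dB
  4000 Hz: 24.0 dB
Formula: STC ~ round(average of TL values)
Sum = 18.8 + 33.7 + 21.5 + 15.1 + 39.2 + 24.0 = 152.3
Average = 152.3 / 6 = 25.38
Rounded: 25

25


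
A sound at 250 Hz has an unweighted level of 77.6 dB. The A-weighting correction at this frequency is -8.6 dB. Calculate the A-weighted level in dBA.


Given values:
  SPL = 77.6 dB
  A-weighting at 250 Hz = -8.6 dB
Formula: L_A = SPL + A_weight
L_A = 77.6 + (-8.6)
L_A = 69.0

69.0 dBA


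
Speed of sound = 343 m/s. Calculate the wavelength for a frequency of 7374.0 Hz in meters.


Given values:
  c = 343 m/s, f = 7374.0 Hz
Formula: lambda = c / f
lambda = 343 / 7374.0
lambda = 0.0465

0.0465 m


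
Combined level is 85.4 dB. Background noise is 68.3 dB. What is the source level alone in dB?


Given values:
  L_total = 85.4 dB, L_bg = 68.3 dB
Formula: L_source = 10 * log10(10^(L_total/10) - 10^(L_bg/10))
Convert to linear:
  10^(85.4/10) = 346736850.4525
  10^(68.3/10) = 6760829.7539
Difference: 346736850.4525 - 6760829.7539 = 339976020.6986
L_source = 10 * log10(339976020.6986) = 85.31

85.31 dB


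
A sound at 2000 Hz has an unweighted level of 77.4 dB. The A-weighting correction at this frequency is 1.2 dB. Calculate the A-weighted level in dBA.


Given values:
  SPL = 77.4 dB
  A-weighting at 2000 Hz = 1.2 dB
Formula: L_A = SPL + A_weight
L_A = 77.4 + (1.2)
L_A = 78.6

78.6 dBA


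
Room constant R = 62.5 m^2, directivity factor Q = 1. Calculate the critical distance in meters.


Given values:
  R = 62.5 m^2, Q = 1
Formula: d_c = 0.141 * sqrt(Q * R)
Compute Q * R = 1 * 62.5 = 62.5
Compute sqrt(62.5) = 7.9057
d_c = 0.141 * 7.9057 = 1.115

1.115 m


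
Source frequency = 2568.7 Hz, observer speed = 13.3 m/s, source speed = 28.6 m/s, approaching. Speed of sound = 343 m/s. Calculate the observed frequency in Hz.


Given values:
  f_s = 2568.7 Hz, v_o = 13.3 m/s, v_s = 28.6 m/s
  Direction: approaching
Formula: f_o = f_s * (c + v_o) / (c - v_s)
Numerator: c + v_o = 343 + 13.3 = 356.3
Denominator: c - v_s = 343 - 28.6 = 314.4
f_o = 2568.7 * 356.3 / 314.4 = 2911.03

2911.03 Hz


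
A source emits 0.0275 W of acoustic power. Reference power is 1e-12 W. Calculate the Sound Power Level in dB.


Given values:
  W = 0.0275 W
  W_ref = 1e-12 W
Formula: SWL = 10 * log10(W / W_ref)
Compute ratio: W / W_ref = 27500000000
Compute log10: log10(27500000000) = 10.439333
Multiply: SWL = 10 * 10.439333 = 104.39

104.39 dB


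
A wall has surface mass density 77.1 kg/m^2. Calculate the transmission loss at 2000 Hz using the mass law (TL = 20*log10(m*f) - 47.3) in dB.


Given values:
  m = 77.1 kg/m^2, f = 2000 Hz
Formula: TL = 20 * log10(m * f) - 47.3
Compute m * f = 77.1 * 2000 = 154200.0
Compute log10(154200.0) = 5.188084
Compute 20 * 5.188084 = 103.7617
TL = 103.7617 - 47.3 = 56.46

56.46 dB


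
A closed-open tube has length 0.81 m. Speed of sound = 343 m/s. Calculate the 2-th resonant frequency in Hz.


Given values:
  Tube type: closed-open, L = 0.81 m, c = 343 m/s, n = 2
Formula: f_n = (2n - 1) * c / (4 * L)
Compute 2n - 1 = 2*2 - 1 = 3
Compute 4 * L = 4 * 0.81 = 3.24
f = 3 * 343 / 3.24
f = 317.59

317.59 Hz


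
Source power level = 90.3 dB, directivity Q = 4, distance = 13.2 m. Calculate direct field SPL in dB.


Given values:
  Lw = 90.3 dB, Q = 4, r = 13.2 m
Formula: SPL = Lw + 10 * log10(Q / (4 * pi * r^2))
Compute 4 * pi * r^2 = 4 * pi * 13.2^2 = 2189.5644
Compute Q / denom = 4 / 2189.5644 = 0.00182685
Compute 10 * log10(0.00182685) = -27.383
SPL = 90.3 + (-27.383) = 62.92

62.92 dB


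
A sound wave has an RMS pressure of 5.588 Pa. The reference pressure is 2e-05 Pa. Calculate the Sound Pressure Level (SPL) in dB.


Given values:
  p = 5.588 Pa
  p_ref = 2e-05 Pa
Formula: SPL = 20 * log10(p / p_ref)
Compute ratio: p / p_ref = 5.588 / 2e-05 = 279400
Compute log10: log10(279400) = 5.446226
Multiply: SPL = 20 * 5.446226 = 108.92

108.92 dB


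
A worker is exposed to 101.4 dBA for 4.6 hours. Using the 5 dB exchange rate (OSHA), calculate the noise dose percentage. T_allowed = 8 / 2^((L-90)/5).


Given values:
  L = 101.4 dBA, T = 4.6 hours
Formula: T_allowed = 8 / 2^((L - 90) / 5)
Compute exponent: (101.4 - 90) / 5 = 2.28
Compute 2^(2.28) = 4.85678
T_allowed = 8 / 4.85678 = 1.647182 hours
Dose = (T / T_allowed) * 100
Dose = (4.6 / 1.647182) * 100 = 279.26

279.26 %


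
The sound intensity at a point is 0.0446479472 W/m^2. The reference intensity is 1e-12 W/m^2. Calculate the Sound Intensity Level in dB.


Given values:
  I = 0.0446479472 W/m^2
  I_ref = 1e-12 W/m^2
Formula: SIL = 10 * log10(I / I_ref)
Compute ratio: I / I_ref = 44647947200
Compute log10: log10(44647947200) = 10.649801
Multiply: SIL = 10 * 10.649801 = 106.5

106.5 dB
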